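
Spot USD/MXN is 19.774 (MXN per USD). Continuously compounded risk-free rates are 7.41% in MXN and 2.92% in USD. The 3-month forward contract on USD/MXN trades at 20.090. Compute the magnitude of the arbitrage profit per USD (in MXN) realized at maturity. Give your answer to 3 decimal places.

Fair forward: F* = S·e^(carry·T), with carry = (r_MXN − r_USD) = 0.0741 − 0.0292 = 0.0449
F* = 19.774 · e^(0.0449 × 3/12) = 19.774 · e^0.011225 = 19.774 × 1.011288 = 19.9972
Market 20.090 > fair 19.9972: forward overpriced → cash-and-carry (buy spot, short the forward).
At maturity, profit = |F_mkt − F*| = |20.090 − 19.9972| = 0.093 per USD (in MXN)

0.093 per USD (in MXN)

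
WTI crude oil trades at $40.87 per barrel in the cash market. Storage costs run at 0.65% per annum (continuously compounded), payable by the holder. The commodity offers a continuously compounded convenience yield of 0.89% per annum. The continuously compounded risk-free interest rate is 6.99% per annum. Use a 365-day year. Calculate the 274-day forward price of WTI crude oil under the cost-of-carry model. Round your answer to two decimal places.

Net carry = r + u − y = 0.0699 + 0.0065 − 0.0089 = 0.0675
F = S·e^((r+u−y)T) = 40.87 · e^(0.0675 × 274/365) = 40.87 · e^0.050671
= 40.87 × 1.051977 = $42.99 per barrel

$42.99 per barrel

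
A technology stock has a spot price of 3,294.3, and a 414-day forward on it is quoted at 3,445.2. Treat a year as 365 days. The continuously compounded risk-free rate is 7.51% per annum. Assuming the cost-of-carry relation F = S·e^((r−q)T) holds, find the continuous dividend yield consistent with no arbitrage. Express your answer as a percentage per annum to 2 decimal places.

3.56%

From F = S·e^((r−q)T): (r − q) = ln(F/S)/T
ln(3445.2/3294.3) = ln(1.045806) = 0.044788
(r − q) = 0.044788 / (414/365) = 0.039487
q = r − ln(F/S)/T = 0.0751 − 0.039487 = 0.035613
q = 3.56%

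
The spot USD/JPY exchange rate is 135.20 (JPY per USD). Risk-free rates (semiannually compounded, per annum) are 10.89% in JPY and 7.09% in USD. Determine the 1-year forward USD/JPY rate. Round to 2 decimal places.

By covered interest parity, F = S · (1+r_JPY/2)^(2T) / (1+r_USD/2)^(2T)
= 135.20 × 1.111865 / 1.072157 = 135.20 × 1.037036
F = 140.21 JPY per USD

140.21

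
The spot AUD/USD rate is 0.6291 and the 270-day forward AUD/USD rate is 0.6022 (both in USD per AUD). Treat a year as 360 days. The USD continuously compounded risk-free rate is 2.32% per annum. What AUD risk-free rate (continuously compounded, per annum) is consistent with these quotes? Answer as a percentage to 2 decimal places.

F = S·e^((r_USD − r_AUD)T) ⇒ r_AUD = r_USD − ln(F/S)/T
ln(0.6022/0.6291) = -0.043701; /(270/360) = -0.058268
r_AUD = 0.0232 + 0.058268 = 0.081468
r_AUD = 8.15%

8.15%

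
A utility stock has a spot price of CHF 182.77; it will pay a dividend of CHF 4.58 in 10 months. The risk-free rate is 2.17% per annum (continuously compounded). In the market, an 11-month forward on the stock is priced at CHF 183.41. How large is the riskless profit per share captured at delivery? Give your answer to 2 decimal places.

CHF 1.56 per share

PV(dividends) I = 4.58·e^(−0.0217·10/12) = 4.4979
Fair forward F* = (S − I)·e^(rT) = (182.77 − 4.4979)·e^0.019892 = 178.2721 × 1.020091 = 181.8538
Market CHF 183.41 > fair 181.8538: forward overpriced → cash-and-carry (borrow at r, buy the stock and collect the dividends, short the forward).
Profit at T = |F_mkt − F*| = |183.41 − 181.8538| = CHF 1.56 per share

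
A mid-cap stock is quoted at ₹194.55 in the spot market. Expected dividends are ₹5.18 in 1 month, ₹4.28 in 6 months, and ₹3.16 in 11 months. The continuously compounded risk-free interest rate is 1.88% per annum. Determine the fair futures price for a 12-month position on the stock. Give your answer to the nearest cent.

PV(dividends) I = 5.18·e^(−0.0188·1/12) + 4.28·e^(−0.0188·6/12) + 3.16·e^(−0.0188·11/12)
I = 5.1719 + 4.2400 + 3.1060 = 12.5179
F = (S − I)·e^(rT) = (194.55 − 12.5179) · e^(0.0188·12/12)
= 182.0321 · e^0.018800 = 182.0321 × 1.018978 = ₹185.49

₹185.49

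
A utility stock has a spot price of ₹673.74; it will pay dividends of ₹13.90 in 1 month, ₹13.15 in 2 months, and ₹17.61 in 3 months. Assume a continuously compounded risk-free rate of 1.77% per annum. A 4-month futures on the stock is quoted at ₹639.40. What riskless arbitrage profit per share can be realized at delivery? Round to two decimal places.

PV(dividends) I = 13.90·e^(−0.0177·1/12) + 13.15·e^(−0.0177·2/12) + 17.61·e^(−0.0177·3/12) = 44.5230
Fair futures F* = (S − I)·e^(rT) = (673.74 − 44.5230)·e^0.005900 = 629.2170 × 1.005917 = 632.9401
Market ₹639.40 > fair 632.9401: forward overpriced → cash-and-carry (borrow at r, buy the stock and collect the dividends, short the forward).
Profit at T = |F_mkt − F*| = |639.40 − 632.9401| = ₹6.46 per share

₹6.46 per share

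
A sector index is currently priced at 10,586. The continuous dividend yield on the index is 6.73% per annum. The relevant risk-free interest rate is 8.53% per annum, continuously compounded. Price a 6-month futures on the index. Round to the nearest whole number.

10,682

F = S·e^((r − q)T) = 10586 · e^((0.0853 − 0.0673) × 6/12)
= 10586 · e^0.009000 = 10586 × 1.009041
F = 10,682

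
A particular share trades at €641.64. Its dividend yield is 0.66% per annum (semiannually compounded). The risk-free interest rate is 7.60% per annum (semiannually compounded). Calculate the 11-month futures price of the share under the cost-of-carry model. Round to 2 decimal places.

€682.91

F = S · (1+r/2)^(2T) / (1+q/2)^(2T)
= 641.64 × 1.070767 / 1.006058 = 641.64 × 1.064319
F = €682.91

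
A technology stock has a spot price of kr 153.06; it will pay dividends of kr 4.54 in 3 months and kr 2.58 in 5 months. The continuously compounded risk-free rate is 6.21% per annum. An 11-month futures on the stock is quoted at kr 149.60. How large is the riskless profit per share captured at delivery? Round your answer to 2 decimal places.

PV(dividends) I = 4.54·e^(−0.0621·3/12) + 2.58·e^(−0.0621·5/12) = 6.9842
Fair futures F* = (S − I)·e^(rT) = (153.06 − 6.9842)·e^0.056925 = 146.0758 × 1.058576 = 154.6323
Market kr 149.60 < fair 154.6323: forward underpriced → reverse cash-and-carry (short the stock, invest proceeds at r, pay the dividends, go long the forward).
Profit at T = |F_mkt − F*| = |149.60 − 154.6323| = kr 5.03 per share

kr 5.03 per share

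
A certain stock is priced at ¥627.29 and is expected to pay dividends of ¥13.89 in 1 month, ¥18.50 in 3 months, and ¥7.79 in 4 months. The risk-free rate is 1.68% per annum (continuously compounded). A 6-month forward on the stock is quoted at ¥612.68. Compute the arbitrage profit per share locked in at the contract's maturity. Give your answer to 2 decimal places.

¥20.48 per share

PV(dividends) I = 13.89·e^(−0.0168·1/12) + 18.50·e^(−0.0168·3/12) + 7.79·e^(−0.0168·4/12) = 40.0395
Fair forward F* = (S − I)·e^(rT) = (627.29 − 40.0395)·e^0.008400 = 587.2505 × 1.008435 = 592.2040
Market ¥612.68 > fair 592.2040: forward overpriced → cash-and-carry (borrow at r, buy the stock and collect the dividends, short the forward).
Profit at T = |F_mkt − F*| = |612.68 − 592.2040| = ¥20.48 per share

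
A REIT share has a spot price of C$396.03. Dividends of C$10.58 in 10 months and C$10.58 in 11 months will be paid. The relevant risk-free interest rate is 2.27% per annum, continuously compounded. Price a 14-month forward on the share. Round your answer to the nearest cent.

PV(dividends) I = 10.58·e^(−0.0227·10/12) + 10.58·e^(−0.0227·11/12)
I = 10.3817 + 10.3621 = 20.7438
F = (S − I)·e^(rT) = (396.03 − 20.7438) · e^(0.0227·14/12)
= 375.2862 · e^0.026483 = 375.2862 × 1.026837 = C$385.36

C$385.36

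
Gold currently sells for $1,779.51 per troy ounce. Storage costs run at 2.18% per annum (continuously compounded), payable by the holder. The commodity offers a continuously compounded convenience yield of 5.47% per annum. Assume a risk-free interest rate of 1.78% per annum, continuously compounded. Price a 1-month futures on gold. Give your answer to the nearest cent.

$1,777.27 per troy ounce

Net carry = r + u − y = 0.0178 + 0.0218 − 0.0547 = -0.0151
F = S·e^((r+u−y)T) = 1779.51 · e^(-0.0151 × 1/12) = 1779.51 · e^-0.00125833
= 1779.51 × 0.99874246 = $1,777.27 per troy ounce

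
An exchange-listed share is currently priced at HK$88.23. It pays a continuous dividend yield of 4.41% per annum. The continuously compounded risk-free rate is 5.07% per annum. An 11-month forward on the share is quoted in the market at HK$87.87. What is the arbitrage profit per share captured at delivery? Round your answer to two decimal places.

Fair forward: F* = S·e^(carry·T), with carry = (r − q) = 0.0507 − 0.0441 = 0.0066
F* = 88.23 · e^(0.0066 × 11/12) = 88.23 · e^0.006050 = 88.23 × 1.006068 = HK$88.7654
Market HK$87.87 < fair HK$88.7654: forward underpriced → reverse cash-and-carry (short spot, go long the forward).
At maturity, profit = |F_mkt − F*| = |87.87 − 88.7654| = HK$0.90 per share

HK$0.90 per share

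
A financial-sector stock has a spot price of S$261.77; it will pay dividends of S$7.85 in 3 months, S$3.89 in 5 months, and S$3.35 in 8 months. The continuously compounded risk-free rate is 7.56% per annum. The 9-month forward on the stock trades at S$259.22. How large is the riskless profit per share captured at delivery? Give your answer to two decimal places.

PV(dividends) I = 7.85·e^(−0.0756·3/12) + 3.89·e^(−0.0756·5/12) + 3.35·e^(−0.0756·8/12) = 14.6577
Fair forward F* = (S − I)·e^(rT) = (261.77 − 14.6577)·e^0.056700 = 247.1123 × 1.058338 = 261.5283
Market S$259.22 < fair 261.5283: forward underpriced → reverse cash-and-carry (short the stock, invest proceeds at r, pay the dividends, go long the forward).
Profit at T = |F_mkt − F*| = |259.22 − 261.5283| = S$2.31 per share

S$2.31 per share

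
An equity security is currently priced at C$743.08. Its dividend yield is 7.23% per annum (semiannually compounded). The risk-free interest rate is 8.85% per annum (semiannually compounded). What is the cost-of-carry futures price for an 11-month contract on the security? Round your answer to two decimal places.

C$753.76

F = S · (1+r/2)^(2T) / (1+q/2)^(2T)
= 743.08 × 1.082617 / 1.067271 = 743.08 × 1.014379
F = C$753.76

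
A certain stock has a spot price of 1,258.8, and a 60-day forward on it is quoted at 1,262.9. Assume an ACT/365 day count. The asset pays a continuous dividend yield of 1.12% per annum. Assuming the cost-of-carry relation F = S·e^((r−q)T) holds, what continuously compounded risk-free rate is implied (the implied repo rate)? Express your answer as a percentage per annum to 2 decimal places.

3.10%

From F = S·e^((r−q)T): (r − q) = ln(F/S)/T
ln(1262.9/1258.8) = ln(1.003257) = 0.003252
(r − q) = 0.003252 / (60/365) = 0.019783
r = ln(F/S)/T + q = 0.019783 + 0.0112 = 0.030983
r = 3.10%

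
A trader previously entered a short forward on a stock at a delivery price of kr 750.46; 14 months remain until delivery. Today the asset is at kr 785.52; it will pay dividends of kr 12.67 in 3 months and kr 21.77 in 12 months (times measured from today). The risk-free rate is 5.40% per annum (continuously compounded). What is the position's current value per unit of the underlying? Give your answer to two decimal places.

PV(remaining dividends) I = 12.67·e^(−0.0540·3/12) + 21.77·e^(−0.0540·12/12) = 33.1257
Current forward F = (S − I)·e^(rT) = (785.52 − 33.1257)·e^(0.0540·14/12) = 752.3943 × 1.065027 = 801.3202
Value (long) = (F − K)·e^(−rT) = (801.3202 − 750.46) × 0.938943 = 47.7548
Short position value = −(long value) = -kr 47.75

-kr 47.75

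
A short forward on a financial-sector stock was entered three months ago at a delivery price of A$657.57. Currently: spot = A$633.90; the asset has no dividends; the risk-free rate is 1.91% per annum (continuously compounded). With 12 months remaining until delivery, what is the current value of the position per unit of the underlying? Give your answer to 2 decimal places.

Current fair forward for the remaining 12 months: F = S·e^(r·T), r = 0.0191
F = 633.90 · e^(0.0191 × 12/12) = 633.90 × 1.019284 = 646.1241
Value of long forward = (F − K)·e^(−rT) = (646.1241 − 657.57) · e^(−0.0191·12/12)
= -11.4459 × 0.981081 = -11.23
Short position value = −(long value) = A$11.23

A$11.23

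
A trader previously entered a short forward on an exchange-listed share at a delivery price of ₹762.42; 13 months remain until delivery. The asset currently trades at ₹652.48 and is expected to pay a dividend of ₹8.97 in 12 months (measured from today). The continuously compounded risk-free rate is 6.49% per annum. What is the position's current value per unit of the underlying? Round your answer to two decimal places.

₹66.58

PV(remaining dividends) I = 8.97·e^(−0.0649·12/12) = 8.4063
Current forward F = (S − I)·e^(rT) = (652.48 − 8.4063)·e^(0.0649·13/12) = 644.0737 × 1.072839 = 690.9874
Value (long) = (F − K)·e^(−rT) = (690.9874 − 762.42) × 0.932106 = -66.5828
Short position value = −(long value) = ₹66.58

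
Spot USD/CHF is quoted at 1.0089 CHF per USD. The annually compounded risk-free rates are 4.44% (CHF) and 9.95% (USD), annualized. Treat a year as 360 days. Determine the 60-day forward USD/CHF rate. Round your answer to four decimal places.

1.0003

By covered interest parity, F = S · (1+r_CHF)^T / (1+r_USD)^T
= 1.0089 × 1.007267 / 1.015935 = 1.0089 × 0.991468
F = 1.0003 CHF per USD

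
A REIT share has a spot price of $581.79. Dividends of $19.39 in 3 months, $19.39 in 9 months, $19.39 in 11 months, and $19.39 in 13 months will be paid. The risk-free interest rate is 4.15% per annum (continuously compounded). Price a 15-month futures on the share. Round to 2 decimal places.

$533.57

PV(dividends) I = 19.39·e^(−0.0415·3/12) + 19.39·e^(−0.0415·9/12) + 19.39·e^(−0.0415·11/12) + 19.39·e^(−0.0415·13/12)
I = 19.1899 + 18.7958 + 18.6662 + 18.5376 = 75.1895
F = (S − I)·e^(rT) = (581.79 − 75.1895) · e^(0.0415·15/12)
= 506.6005 · e^0.051875 = 506.6005 × 1.053244 = $533.57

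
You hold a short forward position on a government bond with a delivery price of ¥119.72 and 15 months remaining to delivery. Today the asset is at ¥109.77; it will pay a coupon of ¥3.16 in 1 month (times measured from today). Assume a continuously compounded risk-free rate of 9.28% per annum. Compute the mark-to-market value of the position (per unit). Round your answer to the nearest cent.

-¥0.03

PV(remaining coupons) I = 3.16·e^(−0.0928·1/12) = 3.1357
Current forward F = (S − I)·e^(rT) = (109.77 − 3.1357)·e^(0.0928·15/12) = 106.6343 × 1.122996 = 119.7499
Value (long) = (F − K)·e^(−rT) = (119.7499 − 119.72) × 0.890475 = 0.0266
Short position value = −(long value) = -¥0.03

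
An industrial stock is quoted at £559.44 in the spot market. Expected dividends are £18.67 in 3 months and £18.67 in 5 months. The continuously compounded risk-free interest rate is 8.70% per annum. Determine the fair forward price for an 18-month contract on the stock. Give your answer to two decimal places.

PV(dividends) I = 18.67·e^(−0.0870·3/12) + 18.67·e^(−0.0870·5/12)
I = 18.2683 + 18.0053 = 36.2736
F = (S − I)·e^(rT) = (559.44 − 36.2736) · e^(0.0870·18/12)
= 523.1664 · e^0.130500 = 523.1664 × 1.139398 = £596.09

£596.09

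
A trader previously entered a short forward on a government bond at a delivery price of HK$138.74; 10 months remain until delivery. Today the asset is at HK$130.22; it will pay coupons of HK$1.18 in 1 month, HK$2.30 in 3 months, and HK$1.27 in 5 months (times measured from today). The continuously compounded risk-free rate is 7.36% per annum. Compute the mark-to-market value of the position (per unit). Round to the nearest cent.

PV(remaining coupons) I = 1.18·e^(−0.0736·1/12) + 2.30·e^(−0.0736·3/12) + 1.27·e^(−0.0736·5/12) = 4.6625
Current forward F = (S − I)·e^(rT) = (130.22 − 4.6625)·e^(0.0736·10/12) = 125.5575 × 1.063253 = 133.4994
Value (long) = (F − K)·e^(−rT) = (133.4994 − 138.74) × 0.940510 = -4.9288
Short position value = −(long value) = HK$4.93

HK$4.93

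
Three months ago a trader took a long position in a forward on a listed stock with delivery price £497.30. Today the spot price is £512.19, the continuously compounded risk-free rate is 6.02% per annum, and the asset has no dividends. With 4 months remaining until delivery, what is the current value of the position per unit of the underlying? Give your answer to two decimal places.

£24.77

Current fair forward for the remaining 4 months: F = S·e^(r·T), r = 0.0602
F = 512.19 · e^(0.0602 × 4/12) = 512.19 × 1.020269 = 522.5716
Value of long forward = (F − K)·e^(−rT) = (522.5716 − 497.30) · e^(−0.0602·4/12)
= 25.2716 × 0.980133 = 24.77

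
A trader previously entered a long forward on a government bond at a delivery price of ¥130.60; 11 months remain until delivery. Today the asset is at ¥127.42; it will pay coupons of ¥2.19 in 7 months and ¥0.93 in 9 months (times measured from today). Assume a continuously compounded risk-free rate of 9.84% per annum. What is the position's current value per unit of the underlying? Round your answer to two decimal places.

PV(remaining coupons) I = 2.19·e^(−0.0984·7/12) + 0.93·e^(−0.0984·9/12) = 2.9317
Current forward F = (S − I)·e^(rT) = (127.42 − 2.9317)·e^(0.0984·11/12) = 124.4883 × 1.094393 = 136.2391
Value (long) = (F − K)·e^(−rT) = (136.2391 − 130.60) × 0.913748 = 5.1527
Value = ¥5.15

¥5.15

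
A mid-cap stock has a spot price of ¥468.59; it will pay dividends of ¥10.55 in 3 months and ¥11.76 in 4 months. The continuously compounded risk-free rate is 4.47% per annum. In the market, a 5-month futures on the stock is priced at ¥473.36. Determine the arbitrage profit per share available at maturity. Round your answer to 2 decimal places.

PV(dividends) I = 10.55·e^(−0.0447·3/12) + 11.76·e^(−0.0447·4/12) = 22.0188
Fair futures F* = (S − I)·e^(rT) = (468.59 − 22.0188)·e^0.018625 = 446.5712 × 1.018800 = 454.9667
Market ¥473.36 > fair 454.9667: forward overpriced → cash-and-carry (borrow at r, buy the stock and collect the dividends, short the forward).
Profit at T = |F_mkt − F*| = |473.36 − 454.9667| = ¥18.39 per share

¥18.39 per share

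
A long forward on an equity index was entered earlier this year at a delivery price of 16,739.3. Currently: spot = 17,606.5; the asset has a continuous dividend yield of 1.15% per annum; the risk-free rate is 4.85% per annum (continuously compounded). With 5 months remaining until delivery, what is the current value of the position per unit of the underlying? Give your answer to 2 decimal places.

Current fair forward for the remaining 5 months: F = S·e^((r − q)·T), (r − q) = 0.0485 − 0.0115 = 0.0370
F = 17606.5 · e^(0.0370 × 5/12) = 17606.5 × 1.01553612 = 17880.0367
Value of long forward = (F − K)·e^(−rT) = (17880.0367 − 16739.3) · e^(−0.0485·5/12)
= 1140.7367 × 0.97999449 = 1117.92

1117.92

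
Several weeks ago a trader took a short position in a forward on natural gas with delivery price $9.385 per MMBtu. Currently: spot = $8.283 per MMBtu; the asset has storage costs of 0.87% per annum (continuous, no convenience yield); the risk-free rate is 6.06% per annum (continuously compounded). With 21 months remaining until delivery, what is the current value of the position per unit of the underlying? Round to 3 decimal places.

Current fair forward for the remaining 21 months: F = S·e^((r + u)·T), (r + u) = 0.0606 + 0.0087 = 0.0693
F = 8.283 · e^(0.0693 × 21/12) = 8.283 × 1.128935 = 9.3510
Value of long forward = (F − K)·e^(−rT) = (9.3510 − 9.385) · e^(−0.0606·21/12)
= -0.0340 × 0.899380 = -0.031
Short position value = −(long value) = $0.031

$0.031 per MMBtu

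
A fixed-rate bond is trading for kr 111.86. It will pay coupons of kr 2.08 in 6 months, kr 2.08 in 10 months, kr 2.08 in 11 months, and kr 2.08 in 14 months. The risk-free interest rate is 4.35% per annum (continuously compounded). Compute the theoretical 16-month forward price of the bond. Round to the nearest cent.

kr 110.04

PV(coupons) I = 2.08·e^(−0.0435·6/12) + 2.08·e^(−0.0435·10/12) + 2.08·e^(−0.0435·11/12) + 2.08·e^(−0.0435·14/12)
I = 2.0352 + 2.0060 + 1.9987 + 1.9771 = 8.0170
F = (S − I)·e^(rT) = (111.86 − 8.0170) · e^(0.0435·16/12)
= 103.8430 · e^0.058000 = 103.8430 × 1.059715 = kr 110.04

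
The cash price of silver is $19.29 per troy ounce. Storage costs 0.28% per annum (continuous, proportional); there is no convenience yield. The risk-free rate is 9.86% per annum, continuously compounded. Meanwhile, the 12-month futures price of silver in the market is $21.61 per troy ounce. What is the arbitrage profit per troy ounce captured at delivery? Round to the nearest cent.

Fair futures: F* = S·e^(carry·T), with carry = (r + u) = 0.0986 + 0.0028 = 0.1014
F* = 19.29 · e^(0.1014 × 12/12) = 19.29 · e^0.101400 = 19.29 × 1.106719 = $21.3486
Market $21.61 > fair $21.3486: forward overpriced → cash-and-carry (buy spot, short the forward).
At maturity, profit = |F_mkt − F*| = |21.61 − 21.3486| = $0.26 per troy ounce

$0.26 per troy ounce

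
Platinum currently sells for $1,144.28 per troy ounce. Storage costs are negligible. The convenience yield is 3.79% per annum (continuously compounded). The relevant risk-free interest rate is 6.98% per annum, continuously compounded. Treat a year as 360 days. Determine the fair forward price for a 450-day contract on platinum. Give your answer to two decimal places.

Net carry = r + u − y = 0.0698 + 0.0000 − 0.0379 = 0.0319
F = S·e^((r+u−y)T) = 1144.28 · e^(0.0319 × 450/360) = 1144.28 · e^0.03987500
= 1144.28 × 1.04068068 = $1,190.83 per troy ounce

$1,190.83 per troy ounce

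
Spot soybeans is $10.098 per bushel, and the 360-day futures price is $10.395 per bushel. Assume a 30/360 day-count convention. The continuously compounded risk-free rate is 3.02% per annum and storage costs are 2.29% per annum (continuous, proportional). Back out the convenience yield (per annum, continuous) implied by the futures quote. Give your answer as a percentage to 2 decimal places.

F = S·e^((r+u−y)T) ⇒ (r+u−y) = ln(F/S)/T
ln(10.395/10.098) = 0.028988; /T ⇒ 0.028988
y = r + u − ln(F/S)/T = 0.0302 + 0.0229 − 0.028988 = 0.024112
y = 2.41%

2.41%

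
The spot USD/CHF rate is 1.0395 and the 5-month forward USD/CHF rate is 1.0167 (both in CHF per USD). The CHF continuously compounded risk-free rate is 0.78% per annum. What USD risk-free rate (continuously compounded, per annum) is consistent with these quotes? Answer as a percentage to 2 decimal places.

6.10%

F = S·e^((r_CHF − r_USD)T) ⇒ r_USD = r_CHF − ln(F/S)/T
ln(1.0167/1.0395) = -0.022178; /(5/12) = -0.053227
r_USD = 0.0078 + 0.053227 = 0.061027
r_USD = 6.10%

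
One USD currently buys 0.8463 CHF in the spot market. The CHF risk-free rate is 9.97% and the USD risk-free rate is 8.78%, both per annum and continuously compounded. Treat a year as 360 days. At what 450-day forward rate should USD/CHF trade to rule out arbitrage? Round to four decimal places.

F = S·e^((r_CHF − r_USD)T) = 0.8463 · e^((0.0997 − 0.0878) × 450/360)
= 0.8463 · e^0.014875 = 0.8463 × 1.014986
F = 0.8590 CHF per USD

0.8590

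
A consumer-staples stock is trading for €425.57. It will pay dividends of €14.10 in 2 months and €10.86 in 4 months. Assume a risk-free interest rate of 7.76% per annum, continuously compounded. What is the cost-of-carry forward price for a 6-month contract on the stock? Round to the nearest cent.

€416.94

PV(dividends) I = 14.10·e^(−0.0776·2/12) + 10.86·e^(−0.0776·4/12)
I = 13.9188 + 10.5827 = 24.5015
F = (S − I)·e^(rT) = (425.57 − 24.5015) · e^(0.0776·6/12)
= 401.0685 · e^0.038800 = 401.0685 × 1.039563 = €416.94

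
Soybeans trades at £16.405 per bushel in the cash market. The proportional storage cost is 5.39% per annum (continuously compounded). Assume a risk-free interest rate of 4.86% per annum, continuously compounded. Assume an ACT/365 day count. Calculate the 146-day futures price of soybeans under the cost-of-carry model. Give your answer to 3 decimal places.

Net carry = r + u − y = 0.0486 + 0.0539 − 0.0000 = 0.1025
F = S·e^((r+u−y)T) = 16.405 · e^(0.1025 × 146/365) = 16.405 · e^0.041000
= 16.405 × 1.041852 = £17.092 per bushel

£17.092 per bushel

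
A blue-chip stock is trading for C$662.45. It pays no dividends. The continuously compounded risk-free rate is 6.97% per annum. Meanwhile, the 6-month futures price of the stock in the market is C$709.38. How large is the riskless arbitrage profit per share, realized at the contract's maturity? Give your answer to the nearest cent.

C$23.44 per share

Fair futures: F* = S·e^(carry·T), with carry = r = 0.0697
F* = 662.45 · e^(0.0697 × 6/12) = 662.45 · e^0.034850 = 662.45 × 1.035464 = C$685.9431
Market C$709.38 > fair C$685.9431: forward overpriced → cash-and-carry (buy spot, short the forward).
At maturity, profit = |F_mkt − F*| = |709.38 − 685.9431| = C$23.44 per share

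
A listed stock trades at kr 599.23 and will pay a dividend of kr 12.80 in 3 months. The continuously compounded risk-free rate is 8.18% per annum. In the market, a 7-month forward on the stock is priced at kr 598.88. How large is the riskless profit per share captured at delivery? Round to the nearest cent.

kr 16.48 per share

PV(dividends) I = 12.80·e^(−0.0818·3/12) = 12.5409
Fair forward F* = (S − I)·e^(rT) = (599.23 − 12.5409)·e^0.047717 = 586.6891 × 1.048874 = 615.3629
Market kr 598.88 < fair 615.3629: forward underpriced → reverse cash-and-carry (short the stock, invest proceeds at r, pay the dividends, go long the forward).
Profit at T = |F_mkt − F*| = |598.88 − 615.3629| = kr 16.48 per share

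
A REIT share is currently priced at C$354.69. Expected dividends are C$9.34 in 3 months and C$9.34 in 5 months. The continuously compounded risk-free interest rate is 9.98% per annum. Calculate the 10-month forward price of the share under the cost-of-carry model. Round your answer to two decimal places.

C$365.81

PV(dividends) I = 9.34·e^(−0.0998·3/12) + 9.34·e^(−0.0998·5/12)
I = 9.1099 + 8.9596 = 18.0695
F = (S − I)·e^(rT) = (354.69 − 18.0695) · e^(0.0998·10/12)
= 336.6205 · e^0.083167 = 336.6205 × 1.086723 = C$365.81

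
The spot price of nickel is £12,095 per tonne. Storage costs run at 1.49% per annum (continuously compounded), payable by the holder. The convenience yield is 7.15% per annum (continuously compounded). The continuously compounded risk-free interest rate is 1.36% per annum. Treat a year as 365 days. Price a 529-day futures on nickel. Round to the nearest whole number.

£11,364 per tonne

Net carry = r + u − y = 0.0136 + 0.0149 − 0.0715 = -0.0430
F = S·e^((r+u−y)T) = 12095 · e^(-0.0430 × 529/365) = 12095 · e^-0.062321
= 12095 × 0.939581 = £11,364 per tonne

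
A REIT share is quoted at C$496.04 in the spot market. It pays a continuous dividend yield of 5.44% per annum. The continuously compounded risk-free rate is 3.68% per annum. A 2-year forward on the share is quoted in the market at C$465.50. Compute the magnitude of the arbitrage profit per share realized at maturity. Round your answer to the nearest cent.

Fair forward: F* = S·e^(carry·T), with carry = (r − q) = 0.0368 − 0.0544 = -0.0176
F* = 496.04 · e^(-0.0176 × 2) = 496.04 · e^-0.035200 = 496.04 × 0.965412 = C$478.8830
Market C$465.50 < fair C$478.8830: forward underpriced → reverse cash-and-carry (short spot, go long the forward).
At maturity, profit = |F_mkt − F*| = |465.50 − 478.8830| = C$13.38 per share

C$13.38 per share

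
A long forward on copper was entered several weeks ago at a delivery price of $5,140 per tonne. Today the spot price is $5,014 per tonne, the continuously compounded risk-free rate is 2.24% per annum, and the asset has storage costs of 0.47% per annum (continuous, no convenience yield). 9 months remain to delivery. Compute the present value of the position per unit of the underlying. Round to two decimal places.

Current fair forward for the remaining 9 months: F = S·e^((r + u)·T), (r + u) = 0.0224 + 0.0047 = 0.0271
F = 5014 · e^(0.0271 × 9/12) = 5014 × 1.02053296 = 5116.9523
Value of long forward = (F − K)·e^(−rT) = (5116.9523 − 5140) · e^(−0.0224·9/12)
= -23.0477 × 0.98334033 = -22.66

-$22.66 per tonne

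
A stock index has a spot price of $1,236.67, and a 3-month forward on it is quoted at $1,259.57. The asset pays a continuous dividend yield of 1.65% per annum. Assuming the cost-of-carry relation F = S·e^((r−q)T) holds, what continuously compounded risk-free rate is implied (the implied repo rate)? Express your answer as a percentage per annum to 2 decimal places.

From F = S·e^((r−q)T): (r − q) = ln(F/S)/T
ln(1259.57/1236.67) = ln(1.018517) = 0.018348
(r − q) = 0.018348 / (3/12) = 0.073392
r = ln(F/S)/T + q = 0.073392 + 0.0165 = 0.089892
r = 8.99%

8.99%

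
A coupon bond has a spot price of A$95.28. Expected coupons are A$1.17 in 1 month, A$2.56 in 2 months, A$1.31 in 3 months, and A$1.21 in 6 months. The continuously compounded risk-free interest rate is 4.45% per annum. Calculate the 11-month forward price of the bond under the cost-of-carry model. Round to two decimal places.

PV(coupons) I = 1.17·e^(−0.0445·1/12) + 2.56·e^(−0.0445·2/12) + 1.31·e^(−0.0445·3/12) + 1.21·e^(−0.0445·6/12)
I = 1.1657 + 2.5411 + 1.2955 + 1.1834 = 6.1857
F = (S − I)·e^(rT) = (95.28 − 6.1857) · e^(0.0445·11/12)
= 89.0943 · e^0.040792 = 89.0943 × 1.041635 = A$92.80

A$92.80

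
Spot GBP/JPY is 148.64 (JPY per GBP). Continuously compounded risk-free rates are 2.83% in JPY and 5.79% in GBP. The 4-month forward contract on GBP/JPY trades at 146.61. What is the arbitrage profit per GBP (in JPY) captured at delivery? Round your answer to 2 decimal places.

Fair forward: F* = S·e^(carry·T), with carry = (r_JPY − r_GBP) = 0.0283 − 0.0579 = -0.0296
F* = 148.64 · e^(-0.0296 × 4/12) = 148.64 · e^-0.009867 = 148.64 × 0.990182 = 147.1807
Market 146.61 < fair 147.1807: forward underpriced → reverse cash-and-carry (short spot, go long the forward).
At maturity, profit = |F_mkt − F*| = |146.61 − 147.1807| = 0.57 per GBP (in JPY)

0.57 per GBP (in JPY)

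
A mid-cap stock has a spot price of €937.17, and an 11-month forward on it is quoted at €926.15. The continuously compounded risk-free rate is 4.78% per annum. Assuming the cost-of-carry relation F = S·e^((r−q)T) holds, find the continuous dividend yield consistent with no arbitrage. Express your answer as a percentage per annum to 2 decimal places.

From F = S·e^((r−q)T): (r − q) = ln(F/S)/T
ln(926.15/937.17) = ln(0.988241) = -0.011829
(r − q) = -0.011829 / (11/12) = -0.012904
q = r − ln(F/S)/T = 0.0478 + 0.012904 = 0.060704
q = 6.07%

6.07%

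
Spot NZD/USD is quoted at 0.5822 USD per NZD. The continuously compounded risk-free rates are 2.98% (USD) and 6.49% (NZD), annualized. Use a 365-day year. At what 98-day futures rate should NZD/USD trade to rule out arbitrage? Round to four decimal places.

0.5767

F = S·e^((r_USD − r_NZD)T) = 0.5822 · e^((0.0298 − 0.0649) × 98/365)
= 0.5822 · e^-0.009424 = 0.5822 × 0.990620
F = 0.5767 USD per NZD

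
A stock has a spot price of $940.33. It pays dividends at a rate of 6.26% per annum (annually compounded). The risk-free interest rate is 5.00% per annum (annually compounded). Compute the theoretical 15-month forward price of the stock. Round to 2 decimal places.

$926.41

F = S · (1+r)^T / (1+q)^T
= 940.33 × 1.062886 / 1.078853 = 940.33 × 0.985200
F = $926.41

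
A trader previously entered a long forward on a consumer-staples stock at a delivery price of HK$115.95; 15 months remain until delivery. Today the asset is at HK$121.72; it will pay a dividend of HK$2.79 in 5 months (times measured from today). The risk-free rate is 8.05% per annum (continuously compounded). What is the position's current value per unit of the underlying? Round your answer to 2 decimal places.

HK$14.17

PV(remaining dividends) I = 2.79·e^(−0.0805·5/12) = 2.6980
Current forward F = (S − I)·e^(rT) = (121.72 − 2.6980)·e^(0.0805·15/12) = 119.0220 × 1.105862 = 131.6219
Value (long) = (F − K)·e^(−rT) = (131.6219 − 115.95) × 0.904272 = 14.1717
Value = HK$14.17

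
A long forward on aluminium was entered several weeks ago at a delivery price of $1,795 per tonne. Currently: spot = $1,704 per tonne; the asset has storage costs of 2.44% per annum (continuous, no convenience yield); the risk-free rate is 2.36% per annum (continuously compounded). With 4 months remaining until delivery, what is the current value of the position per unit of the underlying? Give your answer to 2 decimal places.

Current fair forward for the remaining 4 months: F = S·e^((r + u)·T), (r + u) = 0.0236 + 0.0244 = 0.0480
F = 1704 · e^(0.0480 × 4/12) = 1704 × 1.01612869 = 1731.4833
Value of long forward = (F − K)·e^(−rT) = (1731.4833 − 1795) · e^(−0.0236·4/12)
= -63.5167 × 0.99216419 = -63.02

-$63.02 per tonne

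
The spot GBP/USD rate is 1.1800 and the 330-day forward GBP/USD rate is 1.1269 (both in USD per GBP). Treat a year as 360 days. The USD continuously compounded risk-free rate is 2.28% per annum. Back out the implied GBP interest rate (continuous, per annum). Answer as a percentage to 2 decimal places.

7.30%

F = S·e^((r_USD − r_GBP)T) ⇒ r_GBP = r_USD − ln(F/S)/T
ln(1.1269/1.1800) = -0.046044; /(330/360) = -0.050230
r_GBP = 0.0228 + 0.050230 = 0.073030
r_GBP = 7.30%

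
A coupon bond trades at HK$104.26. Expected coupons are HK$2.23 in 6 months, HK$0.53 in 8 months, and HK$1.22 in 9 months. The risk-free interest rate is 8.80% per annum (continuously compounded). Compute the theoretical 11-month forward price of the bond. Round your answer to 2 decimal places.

HK$108.93

PV(coupons) I = 2.23·e^(−0.0880·6/12) + 0.53·e^(−0.0880·8/12) + 1.22·e^(−0.0880·9/12)
I = 2.1340 + 0.4998 + 1.1421 = 3.7759
F = (S − I)·e^(rT) = (104.26 − 3.7759) · e^(0.0880·11/12)
= 100.4841 · e^0.080667 = 100.4841 × 1.084010 = HK$108.93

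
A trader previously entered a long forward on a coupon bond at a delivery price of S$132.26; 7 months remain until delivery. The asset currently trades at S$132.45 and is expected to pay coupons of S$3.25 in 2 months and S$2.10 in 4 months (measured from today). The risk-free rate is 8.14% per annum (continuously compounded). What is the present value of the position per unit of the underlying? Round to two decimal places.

S$1.07

PV(remaining coupons) I = 3.25·e^(−0.0814·2/12) + 2.10·e^(−0.0814·4/12) = 5.2500
Current forward F = (S − I)·e^(rT) = (132.45 − 5.2500)·e^(0.0814·7/12) = 127.2000 × 1.048629 = 133.3856
Value (long) = (F − K)·e^(−rT) = (133.3856 − 132.26) × 0.953626 = 1.0734
Value = S$1.07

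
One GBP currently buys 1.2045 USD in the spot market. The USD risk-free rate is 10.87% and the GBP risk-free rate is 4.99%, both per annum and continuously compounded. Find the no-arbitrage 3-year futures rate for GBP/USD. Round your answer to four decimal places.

1.4369

F = S·e^((r_USD − r_GBP)T) = 1.2045 · e^((0.1087 − 0.0499) × 3)
= 1.2045 · e^0.176400 = 1.2045 × 1.192915
F = 1.4369 USD per GBP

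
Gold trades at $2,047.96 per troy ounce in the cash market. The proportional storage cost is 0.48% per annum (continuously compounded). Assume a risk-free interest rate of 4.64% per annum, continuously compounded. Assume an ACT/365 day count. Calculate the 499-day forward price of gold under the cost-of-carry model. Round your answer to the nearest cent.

$2,196.45 per troy ounce

Net carry = r + u − y = 0.0464 + 0.0048 − 0.0000 = 0.0512
F = S·e^((r+u−y)T) = 2047.96 · e^(0.0512 × 499/365) = 2047.96 · e^0.06999671
= 2047.96 × 1.07250465 = $2,196.45 per troy ounce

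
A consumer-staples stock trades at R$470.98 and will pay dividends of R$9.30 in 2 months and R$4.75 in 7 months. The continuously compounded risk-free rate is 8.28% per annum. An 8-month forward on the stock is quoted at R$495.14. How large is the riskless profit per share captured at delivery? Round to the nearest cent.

PV(dividends) I = 9.30·e^(−0.0828·2/12) + 4.75·e^(−0.0828·7/12) = 13.6986
Fair forward F* = (S − I)·e^(rT) = (470.98 − 13.6986)·e^0.055200 = 457.2814 × 1.056752 = 483.2330
Market R$495.14 > fair 483.2330: forward overpriced → cash-and-carry (borrow at r, buy the stock and collect the dividends, short the forward).
Profit at T = |F_mkt − F*| = |495.14 − 483.2330| = R$11.91 per share

R$11.91 per share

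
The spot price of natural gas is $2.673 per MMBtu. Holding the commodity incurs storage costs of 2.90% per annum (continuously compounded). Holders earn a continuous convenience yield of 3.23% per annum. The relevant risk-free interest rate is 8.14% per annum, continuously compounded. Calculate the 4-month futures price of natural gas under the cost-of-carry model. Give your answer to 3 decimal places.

Net carry = r + u − y = 0.0814 + 0.0290 − 0.0323 = 0.0781
F = S·e^((r+u−y)T) = 2.673 · e^(0.0781 × 4/12) = 2.673 · e^0.026033
= 2.673 × 1.026375 = $2.744 per MMBtu

$2.744 per MMBtu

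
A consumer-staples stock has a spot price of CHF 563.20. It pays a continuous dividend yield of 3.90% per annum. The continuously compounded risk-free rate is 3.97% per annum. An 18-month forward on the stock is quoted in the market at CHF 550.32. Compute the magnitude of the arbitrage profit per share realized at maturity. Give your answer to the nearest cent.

Fair forward: F* = S·e^(carry·T), with carry = (r − q) = 0.0397 − 0.0390 = 0.0007
F* = 563.20 · e^(0.0007 × 18/12) = 563.20 · e^0.001050 = 563.20 × 1.001051 = CHF 563.7919
Market CHF 550.32 < fair CHF 563.7919: forward underpriced → reverse cash-and-carry (short spot, go long the forward).
At maturity, profit = |F_mkt − F*| = |550.32 − 563.7919| = CHF 13.47 per share

CHF 13.47 per share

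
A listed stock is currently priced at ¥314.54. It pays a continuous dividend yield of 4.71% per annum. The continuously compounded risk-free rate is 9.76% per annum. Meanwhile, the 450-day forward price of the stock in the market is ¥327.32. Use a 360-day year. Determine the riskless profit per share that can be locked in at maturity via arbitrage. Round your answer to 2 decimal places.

Fair forward: F* = S·e^(carry·T), with carry = (r − q) = 0.0976 − 0.0471 = 0.0505
F* = 314.54 · e^(0.0505 × 450/360) = 314.54 · e^0.063125 = 314.54 × 1.065160 = ¥335.0354
Market ¥327.32 < fair ¥335.0354: forward underpriced → reverse cash-and-carry (short spot, go long the forward).
At maturity, profit = |F_mkt − F*| = |327.32 − 335.0354| = ¥7.72 per share

¥7.72 per share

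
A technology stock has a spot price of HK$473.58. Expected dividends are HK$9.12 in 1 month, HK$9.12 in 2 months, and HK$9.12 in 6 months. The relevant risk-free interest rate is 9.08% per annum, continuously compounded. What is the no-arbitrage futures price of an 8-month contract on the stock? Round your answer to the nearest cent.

HK$474.71

PV(dividends) I = 9.12·e^(−0.0908·1/12) + 9.12·e^(−0.0908·2/12) + 9.12·e^(−0.0908·6/12)
I = 9.0513 + 8.9830 + 8.7152 = 26.7495
F = (S − I)·e^(rT) = (473.58 − 26.7495) · e^(0.0908·8/12)
= 446.8305 · e^0.060533 = 446.8305 × 1.062403 = HK$474.71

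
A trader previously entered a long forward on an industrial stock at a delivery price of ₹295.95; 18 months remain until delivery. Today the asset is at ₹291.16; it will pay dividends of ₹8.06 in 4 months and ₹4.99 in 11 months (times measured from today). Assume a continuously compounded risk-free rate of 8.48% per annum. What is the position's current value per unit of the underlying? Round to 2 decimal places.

₹18.11

PV(remaining dividends) I = 8.06·e^(−0.0848·4/12) + 4.99·e^(−0.0848·11/12) = 12.4522
Current forward F = (S − I)·e^(rT) = (291.16 − 12.4522)·e^(0.0848·18/12) = 278.7078 × 1.135644 = 316.5128
Value (long) = (F − K)·e^(−rT) = (316.5128 − 295.95) × 0.880558 = 18.1067
Value = ₹18.11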